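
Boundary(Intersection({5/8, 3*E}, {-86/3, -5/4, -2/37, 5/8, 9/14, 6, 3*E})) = {5/8, 3*E}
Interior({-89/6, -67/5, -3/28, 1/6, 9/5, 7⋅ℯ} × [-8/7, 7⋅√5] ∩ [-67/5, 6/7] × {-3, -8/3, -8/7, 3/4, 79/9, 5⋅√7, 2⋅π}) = ∅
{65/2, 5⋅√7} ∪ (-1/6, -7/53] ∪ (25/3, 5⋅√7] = (-1/6, -7/53] ∪ (25/3, 5⋅√7] ∪ {65/2}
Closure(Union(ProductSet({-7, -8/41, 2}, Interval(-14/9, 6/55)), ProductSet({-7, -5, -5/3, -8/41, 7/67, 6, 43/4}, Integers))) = Union(ProductSet({-7, -8/41, 2}, Interval(-14/9, 6/55)), ProductSet({-7, -5, -5/3, -8/41, 7/67, 6, 43/4}, Integers))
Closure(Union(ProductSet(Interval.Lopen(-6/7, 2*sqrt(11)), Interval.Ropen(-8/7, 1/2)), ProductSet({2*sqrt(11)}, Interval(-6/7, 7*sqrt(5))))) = Union(ProductSet({2*sqrt(11)}, Interval(-6/7, 7*sqrt(5))), ProductSet({-6/7, 2*sqrt(11)}, Interval(-8/7, 1/2)), ProductSet(Interval(-6/7, 2*sqrt(11)), {-8/7, 1/2}), ProductSet(Interval.Lopen(-6/7, 2*sqrt(11)), Interval.Ropen(-8/7, 1/2)))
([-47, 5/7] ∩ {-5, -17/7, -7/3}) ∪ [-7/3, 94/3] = {-5, -17/7} ∪ [-7/3, 94/3]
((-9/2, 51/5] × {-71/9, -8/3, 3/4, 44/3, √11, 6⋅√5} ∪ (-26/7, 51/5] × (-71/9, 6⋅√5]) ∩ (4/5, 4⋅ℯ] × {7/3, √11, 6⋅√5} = (4/5, 51/5] × {7/3, √11, 6⋅√5}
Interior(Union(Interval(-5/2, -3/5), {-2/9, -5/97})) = Interval.open(-5/2, -3/5)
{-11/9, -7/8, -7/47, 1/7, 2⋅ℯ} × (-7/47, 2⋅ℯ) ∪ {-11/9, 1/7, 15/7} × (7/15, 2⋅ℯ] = ({-11/9, 1/7, 15/7} × (7/15, 2⋅ℯ]) ∪ ({-11/9, -7/8, -7/47, 1/7, 2⋅ℯ} × (-7/47, 2⋅ℯ))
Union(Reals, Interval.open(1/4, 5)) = Interval(-oo, oo)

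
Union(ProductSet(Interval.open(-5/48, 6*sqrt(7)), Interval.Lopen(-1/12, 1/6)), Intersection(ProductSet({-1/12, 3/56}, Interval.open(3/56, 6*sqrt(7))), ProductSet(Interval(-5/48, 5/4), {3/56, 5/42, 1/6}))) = ProductSet(Interval.open(-5/48, 6*sqrt(7)), Interval.Lopen(-1/12, 1/6))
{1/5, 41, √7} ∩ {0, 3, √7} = {√7}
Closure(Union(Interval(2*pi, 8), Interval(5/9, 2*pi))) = Interval(5/9, 8)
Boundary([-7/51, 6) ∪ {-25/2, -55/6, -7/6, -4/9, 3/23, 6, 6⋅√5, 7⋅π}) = {-25/2, -55/6, -7/6, -4/9, -7/51, 6, 6⋅√5, 7⋅π}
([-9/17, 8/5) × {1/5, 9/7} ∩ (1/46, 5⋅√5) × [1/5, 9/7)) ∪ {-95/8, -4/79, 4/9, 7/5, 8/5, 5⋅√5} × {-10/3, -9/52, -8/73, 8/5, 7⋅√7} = ((1/46, 8/5) × {1/5}) ∪ ({-95/8, -4/79, 4/9, 7/5, 8/5, 5⋅√5} × {-10/3, -9/52, -8/73, 8/5, 7⋅√7})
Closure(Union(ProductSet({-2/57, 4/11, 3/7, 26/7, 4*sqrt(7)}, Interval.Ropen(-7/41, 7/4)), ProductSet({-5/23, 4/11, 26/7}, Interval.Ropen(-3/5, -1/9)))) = Union(ProductSet({-5/23, 4/11, 26/7}, Interval(-3/5, -1/9)), ProductSet({-2/57, 4/11, 3/7, 26/7, 4*sqrt(7)}, Interval(-7/41, 7/4)))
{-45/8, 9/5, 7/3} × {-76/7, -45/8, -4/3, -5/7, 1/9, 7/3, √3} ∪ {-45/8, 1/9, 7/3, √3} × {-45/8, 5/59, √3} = ({-45/8, 1/9, 7/3, √3} × {-45/8, 5/59, √3}) ∪ ({-45/8, 9/5, 7/3} × {-76/7, -45/8, -4/3, -5/7, 1/9, 7/3, √3})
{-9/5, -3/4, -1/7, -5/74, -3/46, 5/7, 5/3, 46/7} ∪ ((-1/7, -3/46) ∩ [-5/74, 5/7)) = {-9/5, -3/4, -1/7, 5/7, 5/3, 46/7} ∪ [-5/74, -3/46]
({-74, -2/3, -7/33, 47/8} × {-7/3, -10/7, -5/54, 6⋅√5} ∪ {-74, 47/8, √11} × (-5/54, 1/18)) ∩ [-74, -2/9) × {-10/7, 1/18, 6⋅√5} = {-74, -2/3} × {-10/7, 6⋅√5}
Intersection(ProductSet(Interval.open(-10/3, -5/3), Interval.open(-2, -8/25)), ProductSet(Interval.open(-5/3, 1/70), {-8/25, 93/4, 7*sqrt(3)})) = EmptySet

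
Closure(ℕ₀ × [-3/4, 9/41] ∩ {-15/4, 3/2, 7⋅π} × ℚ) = ∅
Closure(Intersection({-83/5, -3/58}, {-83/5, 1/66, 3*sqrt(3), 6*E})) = {-83/5}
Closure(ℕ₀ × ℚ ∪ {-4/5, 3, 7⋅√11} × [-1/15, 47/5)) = (ℕ₀ × ℝ) ∪ ({-4/5, 3, 7⋅√11} × [-1/15, 47/5])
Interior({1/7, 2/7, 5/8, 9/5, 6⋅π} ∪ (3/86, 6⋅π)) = (3/86, 6⋅π)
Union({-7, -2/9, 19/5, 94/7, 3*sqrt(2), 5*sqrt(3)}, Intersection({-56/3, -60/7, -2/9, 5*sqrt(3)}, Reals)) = {-56/3, -60/7, -7, -2/9, 19/5, 94/7, 3*sqrt(2), 5*sqrt(3)}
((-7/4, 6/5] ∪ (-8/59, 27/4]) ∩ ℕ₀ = {0, 1, …, 6}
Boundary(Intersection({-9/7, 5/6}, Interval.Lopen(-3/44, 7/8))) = {5/6}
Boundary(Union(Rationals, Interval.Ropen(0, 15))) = Union(Interval(-oo, 0), Interval(15, oo))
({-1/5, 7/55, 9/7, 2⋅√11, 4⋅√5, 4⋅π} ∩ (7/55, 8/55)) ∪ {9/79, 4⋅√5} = {9/79, 4⋅√5}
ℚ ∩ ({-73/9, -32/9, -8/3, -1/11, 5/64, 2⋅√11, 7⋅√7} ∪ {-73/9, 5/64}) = {-73/9, -32/9, -8/3, -1/11, 5/64}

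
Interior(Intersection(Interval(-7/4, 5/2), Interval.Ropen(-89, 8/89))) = Interval.open(-7/4, 8/89)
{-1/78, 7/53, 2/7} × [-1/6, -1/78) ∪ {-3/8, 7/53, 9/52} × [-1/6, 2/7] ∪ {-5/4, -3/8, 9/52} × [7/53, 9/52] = ({-5/4, -3/8, 9/52} × [7/53, 9/52]) ∪ ({-3/8, 7/53, 9/52} × [-1/6, 2/7]) ∪ ({-1/78, 7/53, 2/7} × [-1/6, -1/78))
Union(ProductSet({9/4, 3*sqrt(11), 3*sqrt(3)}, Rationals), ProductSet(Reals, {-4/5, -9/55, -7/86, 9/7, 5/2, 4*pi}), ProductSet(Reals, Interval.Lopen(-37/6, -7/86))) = Union(ProductSet({9/4, 3*sqrt(11), 3*sqrt(3)}, Rationals), ProductSet(Reals, Union({9/7, 5/2, 4*pi}, Interval.Lopen(-37/6, -7/86))))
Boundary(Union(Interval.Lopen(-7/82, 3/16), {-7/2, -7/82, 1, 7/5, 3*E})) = {-7/2, -7/82, 3/16, 1, 7/5, 3*E}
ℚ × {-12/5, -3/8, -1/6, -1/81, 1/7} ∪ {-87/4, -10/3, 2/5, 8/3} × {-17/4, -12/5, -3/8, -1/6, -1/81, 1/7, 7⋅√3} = (ℚ × {-12/5, -3/8, -1/6, -1/81, 1/7}) ∪ ({-87/4, -10/3, 2/5, 8/3} × {-17/4, -12/5, -3/8, -1/6, -1/81, 1/7, 7⋅√3})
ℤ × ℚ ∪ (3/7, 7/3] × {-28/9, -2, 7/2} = (ℤ × ℚ) ∪ ((3/7, 7/3] × {-28/9, -2, 7/2})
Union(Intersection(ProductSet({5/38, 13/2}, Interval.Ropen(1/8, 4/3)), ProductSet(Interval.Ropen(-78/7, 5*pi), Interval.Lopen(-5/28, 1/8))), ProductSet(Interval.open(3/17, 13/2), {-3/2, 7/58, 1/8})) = Union(ProductSet({5/38, 13/2}, {1/8}), ProductSet(Interval.open(3/17, 13/2), {-3/2, 7/58, 1/8}))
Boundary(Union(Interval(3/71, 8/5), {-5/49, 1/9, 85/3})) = {-5/49, 3/71, 8/5, 85/3}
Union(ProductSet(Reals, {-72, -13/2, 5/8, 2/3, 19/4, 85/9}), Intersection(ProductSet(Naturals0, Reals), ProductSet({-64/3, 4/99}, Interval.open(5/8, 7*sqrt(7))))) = ProductSet(Reals, {-72, -13/2, 5/8, 2/3, 19/4, 85/9})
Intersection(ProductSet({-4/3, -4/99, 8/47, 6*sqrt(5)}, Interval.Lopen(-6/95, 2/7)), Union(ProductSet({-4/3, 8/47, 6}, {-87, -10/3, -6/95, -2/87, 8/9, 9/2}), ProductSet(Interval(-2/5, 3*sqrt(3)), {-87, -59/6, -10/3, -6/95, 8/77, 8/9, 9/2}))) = Union(ProductSet({-4/3, 8/47}, {-2/87}), ProductSet({-4/99, 8/47}, {8/77}))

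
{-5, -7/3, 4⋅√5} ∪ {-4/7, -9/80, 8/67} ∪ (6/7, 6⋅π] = {-5, -7/3, -4/7, -9/80, 8/67} ∪ (6/7, 6⋅π]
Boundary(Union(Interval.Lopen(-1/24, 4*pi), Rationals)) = Union(Interval(-oo, -1/24), Interval(4*pi, oo))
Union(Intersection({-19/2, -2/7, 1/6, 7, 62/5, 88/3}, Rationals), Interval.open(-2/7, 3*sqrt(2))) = Union({-19/2, 7, 62/5, 88/3}, Interval.Ropen(-2/7, 3*sqrt(2)))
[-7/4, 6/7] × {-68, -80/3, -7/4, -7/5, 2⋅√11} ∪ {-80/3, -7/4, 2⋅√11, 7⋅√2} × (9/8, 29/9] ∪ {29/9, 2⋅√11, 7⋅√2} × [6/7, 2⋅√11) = ([-7/4, 6/7] × {-68, -80/3, -7/4, -7/5, 2⋅√11}) ∪ ({-80/3, -7/4, 2⋅√11, 7⋅√2} × (9/8, 29/9]) ∪ ({29/9, 2⋅√11, 7⋅√2} × [6/7, 2⋅√11))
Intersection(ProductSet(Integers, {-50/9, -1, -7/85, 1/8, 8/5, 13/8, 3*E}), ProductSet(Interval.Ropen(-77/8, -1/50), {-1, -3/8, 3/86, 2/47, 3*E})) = ProductSet(Range(-9, 0, 1), {-1, 3*E})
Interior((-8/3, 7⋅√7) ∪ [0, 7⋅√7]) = (-8/3, 7⋅√7)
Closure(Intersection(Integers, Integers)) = Integers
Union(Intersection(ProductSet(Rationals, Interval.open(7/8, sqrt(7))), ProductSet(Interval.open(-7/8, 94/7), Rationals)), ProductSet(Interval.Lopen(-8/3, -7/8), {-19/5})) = Union(ProductSet(Intersection(Interval.open(-7/8, 94/7), Rationals), Intersection(Interval.open(7/8, sqrt(7)), Rationals)), ProductSet(Interval.Lopen(-8/3, -7/8), {-19/5}))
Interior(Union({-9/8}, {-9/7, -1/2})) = EmptySet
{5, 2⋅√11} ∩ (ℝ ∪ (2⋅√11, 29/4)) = {5, 2⋅√11}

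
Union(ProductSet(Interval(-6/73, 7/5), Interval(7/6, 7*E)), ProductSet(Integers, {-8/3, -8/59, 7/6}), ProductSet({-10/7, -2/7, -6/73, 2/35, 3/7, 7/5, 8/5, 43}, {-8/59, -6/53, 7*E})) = Union(ProductSet({-10/7, -2/7, -6/73, 2/35, 3/7, 7/5, 8/5, 43}, {-8/59, -6/53, 7*E}), ProductSet(Integers, {-8/3, -8/59, 7/6}), ProductSet(Interval(-6/73, 7/5), Interval(7/6, 7*E)))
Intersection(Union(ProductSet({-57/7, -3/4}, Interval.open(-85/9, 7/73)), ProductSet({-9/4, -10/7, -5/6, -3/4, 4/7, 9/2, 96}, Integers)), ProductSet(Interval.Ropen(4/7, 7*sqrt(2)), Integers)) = ProductSet({4/7, 9/2}, Integers)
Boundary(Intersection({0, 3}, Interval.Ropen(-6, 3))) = {0}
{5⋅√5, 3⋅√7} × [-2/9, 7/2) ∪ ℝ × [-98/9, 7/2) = ℝ × [-98/9, 7/2)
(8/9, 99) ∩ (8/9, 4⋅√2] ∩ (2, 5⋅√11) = (2, 4⋅√2]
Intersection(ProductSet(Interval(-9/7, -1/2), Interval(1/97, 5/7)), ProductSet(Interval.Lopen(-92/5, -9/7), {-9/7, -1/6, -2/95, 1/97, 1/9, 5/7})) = ProductSet({-9/7}, {1/97, 1/9, 5/7})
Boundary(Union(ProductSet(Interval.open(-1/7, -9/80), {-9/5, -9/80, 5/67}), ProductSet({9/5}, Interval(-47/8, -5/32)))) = Union(ProductSet({9/5}, Interval(-47/8, -5/32)), ProductSet(Interval(-1/7, -9/80), {-9/5, -9/80, 5/67}))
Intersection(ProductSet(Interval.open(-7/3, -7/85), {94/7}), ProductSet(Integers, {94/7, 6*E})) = ProductSet(Range(-2, 0, 1), {94/7})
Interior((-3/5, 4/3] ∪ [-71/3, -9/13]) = (-71/3, -9/13) ∪ (-3/5, 4/3)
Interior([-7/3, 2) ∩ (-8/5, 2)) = (-8/5, 2)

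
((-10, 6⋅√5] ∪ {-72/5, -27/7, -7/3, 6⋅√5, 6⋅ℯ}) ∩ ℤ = {-9, -8, …, 13}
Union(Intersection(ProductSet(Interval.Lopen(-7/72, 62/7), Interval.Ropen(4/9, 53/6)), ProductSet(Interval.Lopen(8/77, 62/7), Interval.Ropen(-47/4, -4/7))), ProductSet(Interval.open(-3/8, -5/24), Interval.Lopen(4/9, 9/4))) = ProductSet(Interval.open(-3/8, -5/24), Interval.Lopen(4/9, 9/4))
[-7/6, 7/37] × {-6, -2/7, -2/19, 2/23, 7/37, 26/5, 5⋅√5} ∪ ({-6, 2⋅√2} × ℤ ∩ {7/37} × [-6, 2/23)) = [-7/6, 7/37] × {-6, -2/7, -2/19, 2/23, 7/37, 26/5, 5⋅√5}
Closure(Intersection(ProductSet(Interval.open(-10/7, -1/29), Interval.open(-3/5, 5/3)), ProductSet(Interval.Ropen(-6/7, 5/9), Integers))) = ProductSet(Interval(-6/7, -1/29), Range(0, 2, 1))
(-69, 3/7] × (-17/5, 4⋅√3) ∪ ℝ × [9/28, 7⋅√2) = (ℝ × [9/28, 7⋅√2)) ∪ ((-69, 3/7] × (-17/5, 4⋅√3))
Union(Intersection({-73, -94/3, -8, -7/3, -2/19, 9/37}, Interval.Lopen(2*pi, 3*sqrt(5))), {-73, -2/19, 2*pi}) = {-73, -2/19, 2*pi}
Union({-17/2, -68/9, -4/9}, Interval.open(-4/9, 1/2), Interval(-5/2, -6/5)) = Union({-17/2, -68/9}, Interval(-5/2, -6/5), Interval.Ropen(-4/9, 1/2))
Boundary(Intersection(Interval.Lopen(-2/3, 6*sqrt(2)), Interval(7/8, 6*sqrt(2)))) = {7/8, 6*sqrt(2)}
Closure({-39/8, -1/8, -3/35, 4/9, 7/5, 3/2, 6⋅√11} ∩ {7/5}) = {7/5}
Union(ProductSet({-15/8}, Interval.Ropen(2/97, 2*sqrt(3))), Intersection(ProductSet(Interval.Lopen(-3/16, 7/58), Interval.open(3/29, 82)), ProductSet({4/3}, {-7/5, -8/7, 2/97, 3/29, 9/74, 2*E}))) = ProductSet({-15/8}, Interval.Ropen(2/97, 2*sqrt(3)))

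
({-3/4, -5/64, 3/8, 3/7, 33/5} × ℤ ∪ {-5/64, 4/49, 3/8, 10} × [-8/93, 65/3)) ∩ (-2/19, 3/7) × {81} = {-5/64, 3/8} × {81}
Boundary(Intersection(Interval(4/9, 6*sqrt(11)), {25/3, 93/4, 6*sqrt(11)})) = {25/3, 6*sqrt(11)}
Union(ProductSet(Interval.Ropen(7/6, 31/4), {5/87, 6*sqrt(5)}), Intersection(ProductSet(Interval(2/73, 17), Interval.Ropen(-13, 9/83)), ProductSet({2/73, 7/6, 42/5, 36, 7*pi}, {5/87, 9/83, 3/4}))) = Union(ProductSet({2/73, 7/6, 42/5}, {5/87}), ProductSet(Interval.Ropen(7/6, 31/4), {5/87, 6*sqrt(5)}))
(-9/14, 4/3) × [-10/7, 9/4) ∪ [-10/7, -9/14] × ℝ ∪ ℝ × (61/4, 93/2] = ([-10/7, -9/14] × ℝ) ∪ (ℝ × (61/4, 93/2]) ∪ ((-9/14, 4/3) × [-10/7, 9/4))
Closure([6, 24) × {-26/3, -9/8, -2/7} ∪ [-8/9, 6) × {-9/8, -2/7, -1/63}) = ([-8/9, 6] × {-9/8, -2/7, -1/63}) ∪ ([6, 24] × {-26/3, -9/8, -2/7})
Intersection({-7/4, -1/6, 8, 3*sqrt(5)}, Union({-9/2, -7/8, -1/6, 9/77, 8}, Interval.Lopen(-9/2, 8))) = {-7/4, -1/6, 8, 3*sqrt(5)}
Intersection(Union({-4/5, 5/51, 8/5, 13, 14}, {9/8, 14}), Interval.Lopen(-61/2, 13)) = {-4/5, 5/51, 9/8, 8/5, 13}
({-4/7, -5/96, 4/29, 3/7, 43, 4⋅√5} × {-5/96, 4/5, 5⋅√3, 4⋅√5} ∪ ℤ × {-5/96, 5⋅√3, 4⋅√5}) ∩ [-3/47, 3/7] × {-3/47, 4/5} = {-5/96, 4/29, 3/7} × {4/5}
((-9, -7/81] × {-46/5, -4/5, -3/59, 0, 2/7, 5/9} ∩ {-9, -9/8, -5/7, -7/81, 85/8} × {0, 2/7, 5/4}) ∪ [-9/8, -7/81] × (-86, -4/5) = ({-9/8, -5/7, -7/81} × {0, 2/7}) ∪ ([-9/8, -7/81] × (-86, -4/5))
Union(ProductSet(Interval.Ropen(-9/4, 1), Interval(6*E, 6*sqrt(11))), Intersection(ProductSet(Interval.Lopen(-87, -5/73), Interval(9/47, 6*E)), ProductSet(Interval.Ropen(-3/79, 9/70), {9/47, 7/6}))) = ProductSet(Interval.Ropen(-9/4, 1), Interval(6*E, 6*sqrt(11)))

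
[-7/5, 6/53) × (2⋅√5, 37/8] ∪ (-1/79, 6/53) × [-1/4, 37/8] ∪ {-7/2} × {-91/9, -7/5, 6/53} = ({-7/2} × {-91/9, -7/5, 6/53}) ∪ ((-1/79, 6/53) × [-1/4, 37/8]) ∪ ([-7/5, 6/53) × (2⋅√5, 37/8])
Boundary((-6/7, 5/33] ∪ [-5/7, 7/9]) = {-6/7, 7/9}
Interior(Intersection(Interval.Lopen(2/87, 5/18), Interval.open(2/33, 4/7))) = Interval.open(2/33, 5/18)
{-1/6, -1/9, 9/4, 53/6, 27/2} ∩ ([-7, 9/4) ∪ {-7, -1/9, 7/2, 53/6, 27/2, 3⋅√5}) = {-1/6, -1/9, 53/6, 27/2}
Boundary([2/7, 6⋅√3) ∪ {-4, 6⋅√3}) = {-4, 2/7, 6⋅√3}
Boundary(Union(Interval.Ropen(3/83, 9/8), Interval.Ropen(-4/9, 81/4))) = {-4/9, 81/4}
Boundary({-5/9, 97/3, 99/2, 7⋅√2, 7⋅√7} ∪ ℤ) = ℤ ∪ {-5/9, 97/3, 99/2, 7⋅√2, 7⋅√7}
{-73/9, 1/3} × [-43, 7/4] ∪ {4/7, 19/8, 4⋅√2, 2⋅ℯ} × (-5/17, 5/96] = ({-73/9, 1/3} × [-43, 7/4]) ∪ ({4/7, 19/8, 4⋅√2, 2⋅ℯ} × (-5/17, 5/96])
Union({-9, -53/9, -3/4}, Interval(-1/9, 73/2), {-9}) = Union({-9, -53/9, -3/4}, Interval(-1/9, 73/2))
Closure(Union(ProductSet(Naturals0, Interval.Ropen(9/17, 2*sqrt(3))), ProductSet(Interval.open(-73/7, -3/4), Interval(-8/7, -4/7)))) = Union(ProductSet(Interval(-73/7, -3/4), Interval(-8/7, -4/7)), ProductSet(Naturals0, Interval(9/17, 2*sqrt(3))))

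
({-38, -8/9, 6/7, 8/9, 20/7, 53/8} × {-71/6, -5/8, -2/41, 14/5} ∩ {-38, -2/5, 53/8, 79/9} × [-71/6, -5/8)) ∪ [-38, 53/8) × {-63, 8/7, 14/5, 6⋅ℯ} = ({-38, 53/8} × {-71/6}) ∪ ([-38, 53/8) × {-63, 8/7, 14/5, 6⋅ℯ})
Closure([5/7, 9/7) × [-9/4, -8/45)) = ({5/7, 9/7} × [-9/4, -8/45]) ∪ ([5/7, 9/7] × {-9/4, -8/45}) ∪ ([5/7, 9/7) × [-9/4, -8/45))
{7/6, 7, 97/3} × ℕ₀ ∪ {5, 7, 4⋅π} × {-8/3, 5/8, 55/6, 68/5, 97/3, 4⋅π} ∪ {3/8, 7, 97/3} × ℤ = ({3/8, 7, 97/3} × ℤ) ∪ ({7/6, 7, 97/3} × ℕ₀) ∪ ({5, 7, 4⋅π} × {-8/3, 5/8, 55/6, 68/5, 97/3, 4⋅π})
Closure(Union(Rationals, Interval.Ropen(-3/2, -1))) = Union(Interval(-oo, oo), Rationals)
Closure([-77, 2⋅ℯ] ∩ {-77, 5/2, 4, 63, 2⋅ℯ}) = {-77, 5/2, 4, 2⋅ℯ}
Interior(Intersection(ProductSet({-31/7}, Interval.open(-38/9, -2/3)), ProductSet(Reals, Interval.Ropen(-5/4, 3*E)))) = EmptySet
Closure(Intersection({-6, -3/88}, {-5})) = EmptySet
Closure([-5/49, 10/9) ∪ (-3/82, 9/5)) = [-5/49, 9/5]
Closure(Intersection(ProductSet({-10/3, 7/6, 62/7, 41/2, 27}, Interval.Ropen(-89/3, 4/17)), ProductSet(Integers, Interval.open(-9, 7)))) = ProductSet({27}, Interval(-9, 4/17))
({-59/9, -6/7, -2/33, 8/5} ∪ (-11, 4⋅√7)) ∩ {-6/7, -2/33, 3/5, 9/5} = {-6/7, -2/33, 3/5, 9/5}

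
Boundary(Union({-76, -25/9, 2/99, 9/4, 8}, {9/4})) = {-76, -25/9, 2/99, 9/4, 8}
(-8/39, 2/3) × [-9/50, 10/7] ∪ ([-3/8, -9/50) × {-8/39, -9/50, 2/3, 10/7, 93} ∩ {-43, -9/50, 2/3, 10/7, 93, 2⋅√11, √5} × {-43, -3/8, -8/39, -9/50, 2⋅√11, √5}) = (-8/39, 2/3) × [-9/50, 10/7]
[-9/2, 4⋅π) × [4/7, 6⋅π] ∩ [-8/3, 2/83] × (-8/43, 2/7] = ∅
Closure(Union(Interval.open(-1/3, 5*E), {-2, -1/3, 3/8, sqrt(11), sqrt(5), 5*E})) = Union({-2}, Interval(-1/3, 5*E))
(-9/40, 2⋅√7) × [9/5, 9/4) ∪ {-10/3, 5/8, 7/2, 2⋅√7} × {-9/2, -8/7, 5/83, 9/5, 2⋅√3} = ((-9/40, 2⋅√7) × [9/5, 9/4)) ∪ ({-10/3, 5/8, 7/2, 2⋅√7} × {-9/2, -8/7, 5/83, 9/5, 2⋅√3})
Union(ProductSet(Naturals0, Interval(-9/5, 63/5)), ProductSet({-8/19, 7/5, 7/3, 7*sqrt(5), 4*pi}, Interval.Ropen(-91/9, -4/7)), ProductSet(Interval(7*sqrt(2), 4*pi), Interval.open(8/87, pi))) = Union(ProductSet({-8/19, 7/5, 7/3, 7*sqrt(5), 4*pi}, Interval.Ropen(-91/9, -4/7)), ProductSet(Interval(7*sqrt(2), 4*pi), Interval.open(8/87, pi)), ProductSet(Naturals0, Interval(-9/5, 63/5)))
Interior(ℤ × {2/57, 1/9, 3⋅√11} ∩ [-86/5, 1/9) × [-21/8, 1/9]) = ∅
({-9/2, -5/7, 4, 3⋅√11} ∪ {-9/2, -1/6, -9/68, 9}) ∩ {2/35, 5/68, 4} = {4}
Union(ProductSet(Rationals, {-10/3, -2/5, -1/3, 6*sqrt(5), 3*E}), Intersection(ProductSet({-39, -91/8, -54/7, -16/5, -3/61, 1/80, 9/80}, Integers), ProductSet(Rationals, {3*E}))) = ProductSet(Rationals, {-10/3, -2/5, -1/3, 6*sqrt(5), 3*E})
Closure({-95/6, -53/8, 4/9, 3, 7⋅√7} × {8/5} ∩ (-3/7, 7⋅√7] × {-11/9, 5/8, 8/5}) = {4/9, 3, 7⋅√7} × {8/5}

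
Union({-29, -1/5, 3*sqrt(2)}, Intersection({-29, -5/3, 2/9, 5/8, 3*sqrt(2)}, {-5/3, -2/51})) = {-29, -5/3, -1/5, 3*sqrt(2)}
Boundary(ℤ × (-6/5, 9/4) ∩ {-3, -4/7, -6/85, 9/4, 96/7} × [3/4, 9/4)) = {-3} × [3/4, 9/4]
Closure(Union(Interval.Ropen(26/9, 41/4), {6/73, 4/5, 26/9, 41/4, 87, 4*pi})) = Union({6/73, 4/5, 87, 4*pi}, Interval(26/9, 41/4))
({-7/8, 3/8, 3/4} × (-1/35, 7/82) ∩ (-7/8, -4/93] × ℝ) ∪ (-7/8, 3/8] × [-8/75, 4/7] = (-7/8, 3/8] × [-8/75, 4/7]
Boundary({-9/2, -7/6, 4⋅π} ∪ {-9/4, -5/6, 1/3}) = {-9/2, -9/4, -7/6, -5/6, 1/3, 4⋅π}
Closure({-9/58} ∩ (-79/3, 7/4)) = {-9/58}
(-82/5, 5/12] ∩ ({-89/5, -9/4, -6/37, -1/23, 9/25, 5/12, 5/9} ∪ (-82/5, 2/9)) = (-82/5, 2/9) ∪ {9/25, 5/12}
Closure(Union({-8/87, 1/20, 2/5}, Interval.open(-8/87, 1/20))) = Union({2/5}, Interval(-8/87, 1/20))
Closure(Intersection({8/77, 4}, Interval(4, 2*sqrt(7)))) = {4}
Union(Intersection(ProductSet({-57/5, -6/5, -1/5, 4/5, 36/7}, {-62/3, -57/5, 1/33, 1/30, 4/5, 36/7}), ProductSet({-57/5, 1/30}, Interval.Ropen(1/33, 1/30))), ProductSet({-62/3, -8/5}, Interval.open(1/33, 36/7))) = Union(ProductSet({-57/5}, {1/33}), ProductSet({-62/3, -8/5}, Interval.open(1/33, 36/7)))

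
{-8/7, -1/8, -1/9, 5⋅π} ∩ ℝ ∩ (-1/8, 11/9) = {-1/9}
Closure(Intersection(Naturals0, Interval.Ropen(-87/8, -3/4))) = EmptySet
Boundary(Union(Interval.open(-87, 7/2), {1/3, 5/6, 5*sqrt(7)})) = {-87, 7/2, 5*sqrt(7)}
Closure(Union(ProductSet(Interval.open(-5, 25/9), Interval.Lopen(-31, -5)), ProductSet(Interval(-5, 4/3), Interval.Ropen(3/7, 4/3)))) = Union(ProductSet({-5, 25/9}, Interval(-31, -5)), ProductSet(Interval(-5, 4/3), Interval(3/7, 4/3)), ProductSet(Interval(-5, 25/9), {-31, -5}), ProductSet(Interval.open(-5, 25/9), Interval.Lopen(-31, -5)))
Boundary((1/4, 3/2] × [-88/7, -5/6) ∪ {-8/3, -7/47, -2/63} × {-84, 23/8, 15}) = ({1/4, 3/2} × [-88/7, -5/6]) ∪ ({-8/3, -7/47, -2/63} × {-84, 23/8, 15}) ∪ ([1/4, 3/2] × {-88/7, -5/6})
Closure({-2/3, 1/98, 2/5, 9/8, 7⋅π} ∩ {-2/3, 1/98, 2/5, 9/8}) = {-2/3, 1/98, 2/5, 9/8}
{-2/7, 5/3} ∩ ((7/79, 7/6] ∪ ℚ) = {-2/7, 5/3}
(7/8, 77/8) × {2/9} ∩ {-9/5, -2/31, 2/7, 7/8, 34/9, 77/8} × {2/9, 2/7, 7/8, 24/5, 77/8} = {34/9} × {2/9}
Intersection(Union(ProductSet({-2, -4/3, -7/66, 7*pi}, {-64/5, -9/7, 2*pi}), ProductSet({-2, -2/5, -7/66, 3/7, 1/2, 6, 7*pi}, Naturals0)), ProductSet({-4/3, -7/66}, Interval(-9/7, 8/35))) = Union(ProductSet({-7/66}, Range(0, 1, 1)), ProductSet({-4/3, -7/66}, {-9/7}))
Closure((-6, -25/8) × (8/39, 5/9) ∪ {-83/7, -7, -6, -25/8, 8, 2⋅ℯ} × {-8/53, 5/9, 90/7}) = ({-6, -25/8} × [8/39, 5/9]) ∪ ([-6, -25/8] × {8/39, 5/9}) ∪ ((-6, -25/8) × (8/39, 5/9)) ∪ ({-83/7, -7, -6, -25/8, 8, 2⋅ℯ} × {-8/53, 5/9, 90/7})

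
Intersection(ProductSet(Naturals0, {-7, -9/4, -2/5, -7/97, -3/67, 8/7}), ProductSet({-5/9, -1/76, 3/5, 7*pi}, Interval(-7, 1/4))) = EmptySet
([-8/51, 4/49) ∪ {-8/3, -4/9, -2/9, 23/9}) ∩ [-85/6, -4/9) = {-8/3}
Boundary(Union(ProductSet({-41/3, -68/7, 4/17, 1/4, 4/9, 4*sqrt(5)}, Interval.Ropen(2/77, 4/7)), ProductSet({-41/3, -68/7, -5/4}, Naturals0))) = Union(ProductSet({-41/3, -68/7, -5/4}, Naturals0), ProductSet({-41/3, -68/7, 4/17, 1/4, 4/9, 4*sqrt(5)}, Interval(2/77, 4/7)))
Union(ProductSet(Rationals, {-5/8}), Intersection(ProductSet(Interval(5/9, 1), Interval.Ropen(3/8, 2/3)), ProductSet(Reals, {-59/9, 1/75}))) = ProductSet(Rationals, {-5/8})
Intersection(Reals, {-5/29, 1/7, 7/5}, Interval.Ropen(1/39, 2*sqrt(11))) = {1/7, 7/5}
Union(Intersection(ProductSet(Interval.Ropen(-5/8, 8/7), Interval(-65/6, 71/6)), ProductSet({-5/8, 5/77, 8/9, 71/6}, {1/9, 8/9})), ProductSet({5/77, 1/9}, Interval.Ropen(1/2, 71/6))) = Union(ProductSet({5/77, 1/9}, Interval.Ropen(1/2, 71/6)), ProductSet({-5/8, 5/77, 8/9}, {1/9, 8/9}))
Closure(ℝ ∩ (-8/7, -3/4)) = [-8/7, -3/4]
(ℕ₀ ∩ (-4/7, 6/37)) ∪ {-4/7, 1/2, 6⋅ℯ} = {-4/7, 1/2, 6⋅ℯ} ∪ {0}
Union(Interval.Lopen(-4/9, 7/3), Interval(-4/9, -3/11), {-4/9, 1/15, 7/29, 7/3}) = Interval(-4/9, 7/3)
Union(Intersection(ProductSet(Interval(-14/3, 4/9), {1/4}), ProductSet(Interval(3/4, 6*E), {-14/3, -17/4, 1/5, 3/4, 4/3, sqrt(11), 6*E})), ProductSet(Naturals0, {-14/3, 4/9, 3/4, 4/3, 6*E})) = ProductSet(Naturals0, {-14/3, 4/9, 3/4, 4/3, 6*E})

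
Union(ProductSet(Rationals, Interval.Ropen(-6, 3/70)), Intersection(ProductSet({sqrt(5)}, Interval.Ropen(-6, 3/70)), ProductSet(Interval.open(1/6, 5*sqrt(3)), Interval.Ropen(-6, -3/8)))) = Union(ProductSet({sqrt(5)}, Interval.Ropen(-6, -3/8)), ProductSet(Rationals, Interval.Ropen(-6, 3/70)))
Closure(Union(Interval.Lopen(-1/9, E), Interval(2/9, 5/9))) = Interval(-1/9, E)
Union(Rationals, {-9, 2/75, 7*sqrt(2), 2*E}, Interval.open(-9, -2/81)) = Union({7*sqrt(2), 2*E}, Interval(-9, -2/81), Rationals)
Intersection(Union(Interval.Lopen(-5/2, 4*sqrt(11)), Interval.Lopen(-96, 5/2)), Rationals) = Intersection(Interval.Lopen(-96, 4*sqrt(11)), Rationals)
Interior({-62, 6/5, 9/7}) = ∅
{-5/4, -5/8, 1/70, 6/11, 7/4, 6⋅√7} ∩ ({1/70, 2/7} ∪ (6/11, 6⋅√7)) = {1/70, 7/4}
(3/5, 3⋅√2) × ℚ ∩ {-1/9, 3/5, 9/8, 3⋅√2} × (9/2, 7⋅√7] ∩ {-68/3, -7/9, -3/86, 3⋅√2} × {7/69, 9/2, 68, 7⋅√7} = ∅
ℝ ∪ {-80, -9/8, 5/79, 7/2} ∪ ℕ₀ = ℝ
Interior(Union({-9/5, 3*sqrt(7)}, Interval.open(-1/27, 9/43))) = Interval.open(-1/27, 9/43)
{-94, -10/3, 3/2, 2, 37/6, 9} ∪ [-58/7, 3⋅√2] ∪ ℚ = ℚ ∪ [-58/7, 3⋅√2]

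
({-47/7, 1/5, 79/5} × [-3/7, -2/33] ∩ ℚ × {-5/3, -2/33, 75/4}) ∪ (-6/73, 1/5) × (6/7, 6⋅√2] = ({-47/7, 1/5, 79/5} × {-2/33}) ∪ ((-6/73, 1/5) × (6/7, 6⋅√2])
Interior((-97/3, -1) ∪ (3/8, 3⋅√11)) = (-97/3, -1) ∪ (3/8, 3⋅√11)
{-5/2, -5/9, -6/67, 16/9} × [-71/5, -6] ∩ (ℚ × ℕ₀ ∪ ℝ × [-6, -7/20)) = {-5/2, -5/9, -6/67, 16/9} × {-6}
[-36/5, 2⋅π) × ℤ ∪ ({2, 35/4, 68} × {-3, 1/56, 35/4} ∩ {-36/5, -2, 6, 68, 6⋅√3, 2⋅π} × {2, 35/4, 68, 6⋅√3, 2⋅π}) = ({68} × {35/4}) ∪ ([-36/5, 2⋅π) × ℤ)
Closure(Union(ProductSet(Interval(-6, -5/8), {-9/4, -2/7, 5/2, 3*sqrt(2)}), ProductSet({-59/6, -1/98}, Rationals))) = Union(ProductSet({-59/6, -1/98}, Reals), ProductSet(Interval(-6, -5/8), {-9/4, -2/7, 5/2, 3*sqrt(2)}))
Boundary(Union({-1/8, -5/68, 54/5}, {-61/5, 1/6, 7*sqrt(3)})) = {-61/5, -1/8, -5/68, 1/6, 54/5, 7*sqrt(3)}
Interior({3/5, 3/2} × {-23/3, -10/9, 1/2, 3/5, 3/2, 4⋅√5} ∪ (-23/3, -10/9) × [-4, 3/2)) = (-23/3, -10/9) × (-4, 3/2)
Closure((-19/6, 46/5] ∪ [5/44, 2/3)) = [-19/6, 46/5]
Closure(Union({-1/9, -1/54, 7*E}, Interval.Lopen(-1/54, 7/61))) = Union({-1/9, 7*E}, Interval(-1/54, 7/61))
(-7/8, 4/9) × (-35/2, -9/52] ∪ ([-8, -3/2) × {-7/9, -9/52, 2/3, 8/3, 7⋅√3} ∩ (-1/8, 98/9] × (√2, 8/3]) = (-7/8, 4/9) × (-35/2, -9/52]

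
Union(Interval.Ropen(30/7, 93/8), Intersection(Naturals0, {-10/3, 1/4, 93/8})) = Interval.Ropen(30/7, 93/8)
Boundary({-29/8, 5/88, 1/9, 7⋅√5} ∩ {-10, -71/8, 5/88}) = {5/88}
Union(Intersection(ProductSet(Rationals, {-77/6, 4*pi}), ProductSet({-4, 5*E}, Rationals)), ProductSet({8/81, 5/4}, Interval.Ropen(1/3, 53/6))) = Union(ProductSet({-4}, {-77/6}), ProductSet({8/81, 5/4}, Interval.Ropen(1/3, 53/6)))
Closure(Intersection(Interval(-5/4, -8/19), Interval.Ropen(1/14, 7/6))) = EmptySet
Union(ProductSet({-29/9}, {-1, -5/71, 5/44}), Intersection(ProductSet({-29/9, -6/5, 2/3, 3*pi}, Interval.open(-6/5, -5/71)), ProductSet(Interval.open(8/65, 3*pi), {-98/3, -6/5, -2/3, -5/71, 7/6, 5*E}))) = Union(ProductSet({-29/9}, {-1, -5/71, 5/44}), ProductSet({2/3}, {-2/3}))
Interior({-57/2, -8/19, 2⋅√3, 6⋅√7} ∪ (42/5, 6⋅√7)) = (42/5, 6⋅√7)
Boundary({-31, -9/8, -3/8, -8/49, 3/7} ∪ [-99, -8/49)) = {-99, -8/49, 3/7}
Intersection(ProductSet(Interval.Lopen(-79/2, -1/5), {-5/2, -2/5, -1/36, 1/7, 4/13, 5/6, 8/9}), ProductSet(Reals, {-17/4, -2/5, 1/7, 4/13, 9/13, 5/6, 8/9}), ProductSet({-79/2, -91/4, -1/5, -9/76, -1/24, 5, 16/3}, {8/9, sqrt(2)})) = ProductSet({-91/4, -1/5}, {8/9})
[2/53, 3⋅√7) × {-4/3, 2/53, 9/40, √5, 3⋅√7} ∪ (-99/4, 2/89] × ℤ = ((-99/4, 2/89] × ℤ) ∪ ([2/53, 3⋅√7) × {-4/3, 2/53, 9/40, √5, 3⋅√7})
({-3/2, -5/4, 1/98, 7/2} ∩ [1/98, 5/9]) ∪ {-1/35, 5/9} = {-1/35, 1/98, 5/9}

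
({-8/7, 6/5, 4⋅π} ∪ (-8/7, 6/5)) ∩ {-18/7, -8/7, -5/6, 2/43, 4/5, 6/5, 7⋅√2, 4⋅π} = {-8/7, -5/6, 2/43, 4/5, 6/5, 4⋅π}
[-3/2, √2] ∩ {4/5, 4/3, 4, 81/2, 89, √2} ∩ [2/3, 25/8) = {4/5, 4/3, √2}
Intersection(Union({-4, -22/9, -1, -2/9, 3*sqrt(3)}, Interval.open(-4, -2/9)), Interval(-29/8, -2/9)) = Interval(-29/8, -2/9)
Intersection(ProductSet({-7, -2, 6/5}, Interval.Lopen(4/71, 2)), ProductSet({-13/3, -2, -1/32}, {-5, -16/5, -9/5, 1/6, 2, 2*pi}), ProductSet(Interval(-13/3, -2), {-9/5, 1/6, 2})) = ProductSet({-2}, {1/6, 2})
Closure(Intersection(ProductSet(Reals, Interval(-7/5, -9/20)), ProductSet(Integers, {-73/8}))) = EmptySet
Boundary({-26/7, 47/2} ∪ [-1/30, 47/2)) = {-26/7, -1/30, 47/2}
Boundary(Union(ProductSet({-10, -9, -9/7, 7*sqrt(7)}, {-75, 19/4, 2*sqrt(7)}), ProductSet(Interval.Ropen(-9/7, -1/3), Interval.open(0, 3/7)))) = Union(ProductSet({-9/7, -1/3}, Interval(0, 3/7)), ProductSet({-10, -9, -9/7, 7*sqrt(7)}, {-75, 19/4, 2*sqrt(7)}), ProductSet(Interval(-9/7, -1/3), {0, 3/7}))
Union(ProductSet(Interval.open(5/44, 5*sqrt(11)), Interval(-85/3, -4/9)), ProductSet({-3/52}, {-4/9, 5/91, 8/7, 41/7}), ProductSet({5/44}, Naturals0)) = Union(ProductSet({-3/52}, {-4/9, 5/91, 8/7, 41/7}), ProductSet({5/44}, Naturals0), ProductSet(Interval.open(5/44, 5*sqrt(11)), Interval(-85/3, -4/9)))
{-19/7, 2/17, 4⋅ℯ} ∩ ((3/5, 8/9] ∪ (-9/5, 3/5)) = {2/17}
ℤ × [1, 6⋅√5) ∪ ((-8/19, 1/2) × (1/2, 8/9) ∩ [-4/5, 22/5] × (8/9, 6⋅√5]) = ℤ × [1, 6⋅√5)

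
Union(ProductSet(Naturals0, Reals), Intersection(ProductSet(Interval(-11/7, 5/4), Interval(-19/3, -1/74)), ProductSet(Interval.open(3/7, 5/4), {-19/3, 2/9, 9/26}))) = Union(ProductSet(Interval.open(3/7, 5/4), {-19/3}), ProductSet(Naturals0, Reals))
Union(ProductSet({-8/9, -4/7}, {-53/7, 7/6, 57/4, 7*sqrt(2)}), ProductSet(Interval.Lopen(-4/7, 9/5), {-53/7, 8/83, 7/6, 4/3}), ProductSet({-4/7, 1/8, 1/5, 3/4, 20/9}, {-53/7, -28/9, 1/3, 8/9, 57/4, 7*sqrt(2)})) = Union(ProductSet({-8/9, -4/7}, {-53/7, 7/6, 57/4, 7*sqrt(2)}), ProductSet({-4/7, 1/8, 1/5, 3/4, 20/9}, {-53/7, -28/9, 1/3, 8/9, 57/4, 7*sqrt(2)}), ProductSet(Interval.Lopen(-4/7, 9/5), {-53/7, 8/83, 7/6, 4/3}))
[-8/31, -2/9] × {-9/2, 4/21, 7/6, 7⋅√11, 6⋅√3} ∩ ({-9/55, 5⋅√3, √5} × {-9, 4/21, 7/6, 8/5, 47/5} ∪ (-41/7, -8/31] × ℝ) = {-8/31} × {-9/2, 4/21, 7/6, 7⋅√11, 6⋅√3}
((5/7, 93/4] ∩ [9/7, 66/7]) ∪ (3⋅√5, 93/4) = [9/7, 93/4)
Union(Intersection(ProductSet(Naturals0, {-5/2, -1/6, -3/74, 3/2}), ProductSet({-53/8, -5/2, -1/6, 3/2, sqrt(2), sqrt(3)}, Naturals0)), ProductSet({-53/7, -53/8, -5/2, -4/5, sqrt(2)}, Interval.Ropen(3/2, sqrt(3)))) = ProductSet({-53/7, -53/8, -5/2, -4/5, sqrt(2)}, Interval.Ropen(3/2, sqrt(3)))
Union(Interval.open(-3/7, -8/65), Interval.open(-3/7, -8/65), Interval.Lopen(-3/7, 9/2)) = Interval.Lopen(-3/7, 9/2)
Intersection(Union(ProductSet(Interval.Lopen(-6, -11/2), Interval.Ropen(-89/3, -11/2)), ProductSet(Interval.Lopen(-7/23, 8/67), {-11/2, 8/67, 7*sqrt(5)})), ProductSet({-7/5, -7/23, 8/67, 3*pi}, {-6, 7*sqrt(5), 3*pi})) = ProductSet({8/67}, {7*sqrt(5)})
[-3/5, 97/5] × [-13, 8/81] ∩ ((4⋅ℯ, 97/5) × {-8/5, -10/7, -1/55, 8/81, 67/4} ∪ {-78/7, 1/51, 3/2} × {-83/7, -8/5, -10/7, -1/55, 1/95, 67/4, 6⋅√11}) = ({1/51, 3/2} × {-83/7, -8/5, -10/7, -1/55, 1/95}) ∪ ((4⋅ℯ, 97/5) × {-8/5, -10/7, -1/55, 8/81})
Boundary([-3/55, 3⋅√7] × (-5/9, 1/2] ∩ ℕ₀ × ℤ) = {0, 1, …, 7} × {0}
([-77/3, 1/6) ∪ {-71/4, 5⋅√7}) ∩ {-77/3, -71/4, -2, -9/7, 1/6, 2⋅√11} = {-77/3, -71/4, -2, -9/7}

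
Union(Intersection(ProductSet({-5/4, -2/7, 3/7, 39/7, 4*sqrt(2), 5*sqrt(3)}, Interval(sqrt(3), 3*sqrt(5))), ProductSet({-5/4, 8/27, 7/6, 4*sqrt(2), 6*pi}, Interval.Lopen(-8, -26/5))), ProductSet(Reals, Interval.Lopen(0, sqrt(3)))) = ProductSet(Reals, Interval.Lopen(0, sqrt(3)))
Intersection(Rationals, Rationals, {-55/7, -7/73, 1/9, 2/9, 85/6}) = {-55/7, -7/73, 1/9, 2/9, 85/6}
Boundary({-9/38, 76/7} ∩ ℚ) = {-9/38, 76/7}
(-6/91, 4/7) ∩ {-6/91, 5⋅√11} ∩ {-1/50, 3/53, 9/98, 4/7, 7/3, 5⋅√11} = ∅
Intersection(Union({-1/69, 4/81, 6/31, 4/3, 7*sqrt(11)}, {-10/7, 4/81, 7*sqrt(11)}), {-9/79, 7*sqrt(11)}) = {7*sqrt(11)}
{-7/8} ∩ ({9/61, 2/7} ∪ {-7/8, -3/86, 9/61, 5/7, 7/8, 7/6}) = {-7/8}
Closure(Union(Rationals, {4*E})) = Reals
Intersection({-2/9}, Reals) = {-2/9}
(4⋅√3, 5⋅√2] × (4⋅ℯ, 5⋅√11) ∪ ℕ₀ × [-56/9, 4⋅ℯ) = (ℕ₀ × [-56/9, 4⋅ℯ)) ∪ ((4⋅√3, 5⋅√2] × (4⋅ℯ, 5⋅√11))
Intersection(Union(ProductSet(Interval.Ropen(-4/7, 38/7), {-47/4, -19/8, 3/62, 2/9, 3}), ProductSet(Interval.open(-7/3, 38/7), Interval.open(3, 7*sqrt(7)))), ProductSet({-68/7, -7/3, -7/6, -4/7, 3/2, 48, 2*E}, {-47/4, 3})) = ProductSet({-4/7, 3/2}, {-47/4, 3})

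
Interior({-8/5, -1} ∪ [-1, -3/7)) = (-1, -3/7)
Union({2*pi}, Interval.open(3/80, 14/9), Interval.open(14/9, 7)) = Union(Interval.open(3/80, 14/9), Interval.open(14/9, 7))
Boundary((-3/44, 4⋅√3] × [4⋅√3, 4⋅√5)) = ({-3/44, 4⋅√3} × [4⋅√3, 4⋅√5]) ∪ ([-3/44, 4⋅√3] × {4⋅√3, 4⋅√5})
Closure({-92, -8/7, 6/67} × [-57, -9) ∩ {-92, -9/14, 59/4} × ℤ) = {-92} × {-57, -56, …, -10}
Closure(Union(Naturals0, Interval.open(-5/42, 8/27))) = Union(Complement(Naturals0, Interval.open(-5/42, 8/27)), Interval(-5/42, 8/27), Naturals0)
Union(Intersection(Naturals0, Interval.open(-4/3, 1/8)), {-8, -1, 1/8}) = Union({-8, -1, 1/8}, Range(0, 1, 1))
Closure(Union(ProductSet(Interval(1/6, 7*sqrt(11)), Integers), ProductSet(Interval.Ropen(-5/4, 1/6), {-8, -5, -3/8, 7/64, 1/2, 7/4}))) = Union(ProductSet(Interval(-5/4, 1/6), {-8, -5, -3/8, 7/64, 1/2, 7/4}), ProductSet(Interval(1/6, 7*sqrt(11)), Integers))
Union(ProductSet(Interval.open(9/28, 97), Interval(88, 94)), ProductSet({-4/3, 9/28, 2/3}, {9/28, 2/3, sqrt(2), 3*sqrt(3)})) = Union(ProductSet({-4/3, 9/28, 2/3}, {9/28, 2/3, sqrt(2), 3*sqrt(3)}), ProductSet(Interval.open(9/28, 97), Interval(88, 94)))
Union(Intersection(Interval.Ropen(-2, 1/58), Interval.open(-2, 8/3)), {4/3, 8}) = Union({4/3, 8}, Interval.open(-2, 1/58))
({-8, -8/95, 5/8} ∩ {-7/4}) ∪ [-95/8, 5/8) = [-95/8, 5/8)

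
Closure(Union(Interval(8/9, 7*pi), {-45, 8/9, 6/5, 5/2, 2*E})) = Union({-45}, Interval(8/9, 7*pi))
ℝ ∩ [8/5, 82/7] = [8/5, 82/7]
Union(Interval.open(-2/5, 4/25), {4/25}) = Interval.Lopen(-2/5, 4/25)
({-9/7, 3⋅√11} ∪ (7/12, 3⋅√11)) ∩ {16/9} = {16/9}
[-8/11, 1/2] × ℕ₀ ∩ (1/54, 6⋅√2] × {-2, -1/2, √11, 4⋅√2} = ∅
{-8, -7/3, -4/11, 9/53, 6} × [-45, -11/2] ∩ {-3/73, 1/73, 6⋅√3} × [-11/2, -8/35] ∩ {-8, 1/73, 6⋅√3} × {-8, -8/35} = ∅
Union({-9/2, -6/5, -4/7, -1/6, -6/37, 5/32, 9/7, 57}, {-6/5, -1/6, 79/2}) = {-9/2, -6/5, -4/7, -1/6, -6/37, 5/32, 9/7, 79/2, 57}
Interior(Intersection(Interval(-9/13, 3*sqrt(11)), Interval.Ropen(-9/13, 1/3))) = Interval.open(-9/13, 1/3)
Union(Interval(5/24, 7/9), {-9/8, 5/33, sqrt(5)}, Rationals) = Union({sqrt(5)}, Interval(5/24, 7/9), Rationals)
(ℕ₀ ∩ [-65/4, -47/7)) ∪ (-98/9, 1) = (-98/9, 1)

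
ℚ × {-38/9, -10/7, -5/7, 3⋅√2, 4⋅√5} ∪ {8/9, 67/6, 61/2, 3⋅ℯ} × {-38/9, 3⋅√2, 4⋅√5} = (ℚ × {-38/9, -10/7, -5/7, 3⋅√2, 4⋅√5}) ∪ ({8/9, 67/6, 61/2, 3⋅ℯ} × {-38/9, 3⋅√2, 4⋅√5})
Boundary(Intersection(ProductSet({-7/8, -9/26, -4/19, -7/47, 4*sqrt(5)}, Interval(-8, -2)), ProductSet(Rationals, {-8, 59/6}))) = ProductSet({-7/8, -9/26, -4/19, -7/47}, {-8})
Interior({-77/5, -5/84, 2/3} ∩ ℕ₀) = ∅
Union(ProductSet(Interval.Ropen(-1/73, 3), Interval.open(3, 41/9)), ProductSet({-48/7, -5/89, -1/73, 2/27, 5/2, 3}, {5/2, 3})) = Union(ProductSet({-48/7, -5/89, -1/73, 2/27, 5/2, 3}, {5/2, 3}), ProductSet(Interval.Ropen(-1/73, 3), Interval.open(3, 41/9)))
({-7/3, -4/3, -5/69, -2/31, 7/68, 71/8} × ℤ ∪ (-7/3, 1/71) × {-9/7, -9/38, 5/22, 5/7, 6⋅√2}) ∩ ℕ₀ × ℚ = {0} × {-9/7, -9/38, 5/22, 5/7}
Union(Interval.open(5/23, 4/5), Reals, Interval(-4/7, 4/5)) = Interval(-oo, oo)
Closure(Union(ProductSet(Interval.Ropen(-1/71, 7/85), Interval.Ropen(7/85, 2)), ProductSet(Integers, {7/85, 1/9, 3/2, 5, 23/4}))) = Union(ProductSet({-1/71, 7/85}, Interval(7/85, 2)), ProductSet(Integers, {7/85, 1/9, 3/2, 5, 23/4}), ProductSet(Interval(-1/71, 7/85), {7/85, 2}), ProductSet(Interval.Ropen(-1/71, 7/85), Interval.Ropen(7/85, 2)))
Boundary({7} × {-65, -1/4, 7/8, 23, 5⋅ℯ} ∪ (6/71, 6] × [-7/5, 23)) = ({6/71, 6} × [-7/5, 23]) ∪ ([6/71, 6] × {-7/5, 23}) ∪ ({7} × {-65, -1/4, 7/8, 23, 5⋅ℯ})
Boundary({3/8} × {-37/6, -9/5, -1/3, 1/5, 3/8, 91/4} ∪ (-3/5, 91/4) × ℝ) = {-3/5, 91/4} × ℝ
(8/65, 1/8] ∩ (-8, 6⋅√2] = (8/65, 1/8]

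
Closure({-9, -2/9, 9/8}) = {-9, -2/9, 9/8}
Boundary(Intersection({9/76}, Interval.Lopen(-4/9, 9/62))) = {9/76}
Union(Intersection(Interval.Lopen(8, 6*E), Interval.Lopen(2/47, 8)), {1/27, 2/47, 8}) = {1/27, 2/47, 8}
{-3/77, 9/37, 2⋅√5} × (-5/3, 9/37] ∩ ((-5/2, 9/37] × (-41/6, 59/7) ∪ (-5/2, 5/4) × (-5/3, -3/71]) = {-3/77, 9/37} × (-5/3, 9/37]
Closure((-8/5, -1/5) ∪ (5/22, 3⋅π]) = [-8/5, -1/5] ∪ [5/22, 3⋅π]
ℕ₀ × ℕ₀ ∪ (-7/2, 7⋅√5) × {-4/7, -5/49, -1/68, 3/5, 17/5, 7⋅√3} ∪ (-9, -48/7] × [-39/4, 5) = (ℕ₀ × ℕ₀) ∪ ((-9, -48/7] × [-39/4, 5)) ∪ ((-7/2, 7⋅√5) × {-4/7, -5/49, -1/68, 3/5, 17/5, 7⋅√3})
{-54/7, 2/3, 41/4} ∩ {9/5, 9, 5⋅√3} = ∅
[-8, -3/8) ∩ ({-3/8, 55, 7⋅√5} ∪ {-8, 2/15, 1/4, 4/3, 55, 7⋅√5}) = {-8}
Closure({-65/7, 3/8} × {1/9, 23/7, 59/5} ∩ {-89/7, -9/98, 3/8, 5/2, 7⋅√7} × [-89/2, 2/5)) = {3/8} × {1/9}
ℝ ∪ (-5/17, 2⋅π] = (-∞, ∞)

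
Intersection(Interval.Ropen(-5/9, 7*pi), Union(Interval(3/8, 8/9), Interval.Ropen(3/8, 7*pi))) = Interval.Ropen(3/8, 7*pi)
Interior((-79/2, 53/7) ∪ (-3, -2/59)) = (-79/2, 53/7)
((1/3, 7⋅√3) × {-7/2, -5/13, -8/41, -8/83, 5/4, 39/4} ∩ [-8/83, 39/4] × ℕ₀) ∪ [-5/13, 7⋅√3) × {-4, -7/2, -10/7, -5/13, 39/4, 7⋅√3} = [-5/13, 7⋅√3) × {-4, -7/2, -10/7, -5/13, 39/4, 7⋅√3}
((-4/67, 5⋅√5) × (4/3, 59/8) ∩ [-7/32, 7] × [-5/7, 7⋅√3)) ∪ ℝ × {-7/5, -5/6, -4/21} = (ℝ × {-7/5, -5/6, -4/21}) ∪ ((-4/67, 7] × (4/3, 59/8))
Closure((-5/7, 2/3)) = [-5/7, 2/3]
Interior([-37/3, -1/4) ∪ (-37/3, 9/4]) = (-37/3, 9/4)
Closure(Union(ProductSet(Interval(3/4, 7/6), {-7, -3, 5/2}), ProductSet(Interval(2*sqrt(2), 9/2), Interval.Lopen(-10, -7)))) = Union(ProductSet(Interval(3/4, 7/6), {-7, -3, 5/2}), ProductSet(Interval(2*sqrt(2), 9/2), Interval(-10, -7)))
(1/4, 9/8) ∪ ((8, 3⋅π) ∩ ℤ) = (1/4, 9/8) ∪ {9}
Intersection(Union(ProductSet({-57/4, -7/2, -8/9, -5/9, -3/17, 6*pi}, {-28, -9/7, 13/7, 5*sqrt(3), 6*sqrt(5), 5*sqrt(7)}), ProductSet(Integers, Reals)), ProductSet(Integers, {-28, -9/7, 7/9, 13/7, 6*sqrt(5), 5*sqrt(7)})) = ProductSet(Integers, {-28, -9/7, 7/9, 13/7, 6*sqrt(5), 5*sqrt(7)})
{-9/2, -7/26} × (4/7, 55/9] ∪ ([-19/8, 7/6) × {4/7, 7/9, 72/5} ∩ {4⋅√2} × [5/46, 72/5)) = {-9/2, -7/26} × (4/7, 55/9]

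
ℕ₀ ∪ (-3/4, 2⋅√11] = (-3/4, 2⋅√11] ∪ ℕ₀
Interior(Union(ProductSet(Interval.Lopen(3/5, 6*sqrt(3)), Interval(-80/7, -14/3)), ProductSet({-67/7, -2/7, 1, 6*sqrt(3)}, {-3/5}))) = ProductSet(Interval.open(3/5, 6*sqrt(3)), Interval.open(-80/7, -14/3))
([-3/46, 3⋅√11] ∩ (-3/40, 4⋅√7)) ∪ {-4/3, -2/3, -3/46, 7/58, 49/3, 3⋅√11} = {-4/3, -2/3, 49/3} ∪ [-3/46, 3⋅√11]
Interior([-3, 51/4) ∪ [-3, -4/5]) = (-3, 51/4)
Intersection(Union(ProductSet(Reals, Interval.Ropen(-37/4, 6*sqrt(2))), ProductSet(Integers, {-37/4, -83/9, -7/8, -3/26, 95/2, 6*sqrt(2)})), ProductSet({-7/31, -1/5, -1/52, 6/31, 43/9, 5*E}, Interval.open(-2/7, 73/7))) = ProductSet({-7/31, -1/5, -1/52, 6/31, 43/9, 5*E}, Interval.open(-2/7, 6*sqrt(2)))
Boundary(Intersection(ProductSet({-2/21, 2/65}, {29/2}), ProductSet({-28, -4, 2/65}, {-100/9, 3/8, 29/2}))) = ProductSet({2/65}, {29/2})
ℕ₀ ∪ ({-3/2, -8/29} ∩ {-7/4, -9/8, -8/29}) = {-8/29} ∪ ℕ₀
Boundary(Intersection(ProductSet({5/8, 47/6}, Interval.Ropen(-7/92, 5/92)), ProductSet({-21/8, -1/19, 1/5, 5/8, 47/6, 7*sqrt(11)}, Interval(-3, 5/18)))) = ProductSet({5/8, 47/6}, Interval(-7/92, 5/92))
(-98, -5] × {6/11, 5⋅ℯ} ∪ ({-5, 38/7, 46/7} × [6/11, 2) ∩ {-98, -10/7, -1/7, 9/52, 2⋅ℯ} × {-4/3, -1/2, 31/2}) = (-98, -5] × {6/11, 5⋅ℯ}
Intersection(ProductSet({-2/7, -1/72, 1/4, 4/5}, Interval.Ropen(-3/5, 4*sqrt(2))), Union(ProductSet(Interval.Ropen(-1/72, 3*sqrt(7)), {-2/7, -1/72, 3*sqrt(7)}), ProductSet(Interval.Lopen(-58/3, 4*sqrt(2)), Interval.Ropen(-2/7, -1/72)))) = Union(ProductSet({-1/72, 1/4, 4/5}, {-2/7, -1/72}), ProductSet({-2/7, -1/72, 1/4, 4/5}, Interval.Ropen(-2/7, -1/72)))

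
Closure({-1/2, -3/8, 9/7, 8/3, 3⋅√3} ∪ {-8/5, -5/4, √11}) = {-8/5, -5/4, -1/2, -3/8, 9/7, 8/3, √11, 3⋅√3}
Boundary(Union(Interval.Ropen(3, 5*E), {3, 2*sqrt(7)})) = {3, 5*E}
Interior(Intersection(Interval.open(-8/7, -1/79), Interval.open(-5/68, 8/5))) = Interval.open(-5/68, -1/79)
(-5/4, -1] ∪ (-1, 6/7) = (-5/4, 6/7)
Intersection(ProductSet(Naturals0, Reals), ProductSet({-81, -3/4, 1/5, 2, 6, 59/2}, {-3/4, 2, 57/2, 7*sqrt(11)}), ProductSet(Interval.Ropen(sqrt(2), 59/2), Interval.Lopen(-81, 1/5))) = ProductSet({2, 6}, {-3/4})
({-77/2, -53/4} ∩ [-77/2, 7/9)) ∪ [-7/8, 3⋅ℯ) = {-77/2, -53/4} ∪ [-7/8, 3⋅ℯ)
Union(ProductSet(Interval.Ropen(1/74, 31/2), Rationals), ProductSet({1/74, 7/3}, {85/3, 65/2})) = ProductSet(Interval.Ropen(1/74, 31/2), Rationals)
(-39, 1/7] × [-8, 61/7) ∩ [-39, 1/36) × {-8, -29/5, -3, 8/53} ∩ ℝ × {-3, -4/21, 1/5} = (-39, 1/36) × {-3}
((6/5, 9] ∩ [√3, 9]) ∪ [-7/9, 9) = [-7/9, 9]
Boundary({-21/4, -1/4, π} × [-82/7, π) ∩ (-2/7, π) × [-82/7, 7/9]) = {-1/4} × [-82/7, 7/9]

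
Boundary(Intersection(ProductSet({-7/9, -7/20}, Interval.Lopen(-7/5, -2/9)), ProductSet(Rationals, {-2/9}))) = ProductSet({-7/9, -7/20}, {-2/9})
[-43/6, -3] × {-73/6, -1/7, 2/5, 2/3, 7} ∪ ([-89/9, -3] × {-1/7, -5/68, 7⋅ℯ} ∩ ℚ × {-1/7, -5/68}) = ((ℚ ∩ [-89/9, -3]) × {-1/7, -5/68}) ∪ ([-43/6, -3] × {-73/6, -1/7, 2/5, 2/3, 7})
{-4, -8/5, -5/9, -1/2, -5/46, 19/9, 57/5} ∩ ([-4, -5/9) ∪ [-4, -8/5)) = {-4, -8/5}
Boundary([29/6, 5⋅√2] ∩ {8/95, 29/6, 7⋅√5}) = {29/6}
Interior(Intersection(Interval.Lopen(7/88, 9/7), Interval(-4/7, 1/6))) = Interval.open(7/88, 1/6)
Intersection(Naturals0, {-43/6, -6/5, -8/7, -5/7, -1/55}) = EmptySet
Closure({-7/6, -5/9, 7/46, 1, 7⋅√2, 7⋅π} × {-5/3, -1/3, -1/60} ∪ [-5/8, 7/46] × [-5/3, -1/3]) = ([-5/8, 7/46] × [-5/3, -1/3]) ∪ ({-7/6, -5/9, 7/46, 1, 7⋅√2, 7⋅π} × {-5/3, -1/3, -1/60})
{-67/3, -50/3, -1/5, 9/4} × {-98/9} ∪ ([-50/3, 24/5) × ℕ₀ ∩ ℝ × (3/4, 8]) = ({-67/3, -50/3, -1/5, 9/4} × {-98/9}) ∪ ([-50/3, 24/5) × {1, 2, …, 8})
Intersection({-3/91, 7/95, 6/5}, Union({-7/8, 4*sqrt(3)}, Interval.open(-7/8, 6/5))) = {-3/91, 7/95}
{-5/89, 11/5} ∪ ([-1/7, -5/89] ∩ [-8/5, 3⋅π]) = [-1/7, -5/89] ∪ {11/5}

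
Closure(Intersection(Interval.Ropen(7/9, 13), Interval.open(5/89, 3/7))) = EmptySet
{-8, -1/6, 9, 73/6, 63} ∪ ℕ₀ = {-8, -1/6, 73/6} ∪ ℕ₀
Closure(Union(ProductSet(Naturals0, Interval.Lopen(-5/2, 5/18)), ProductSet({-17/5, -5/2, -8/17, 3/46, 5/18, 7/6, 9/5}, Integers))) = Union(ProductSet({-17/5, -5/2, -8/17, 3/46, 5/18, 7/6, 9/5}, Integers), ProductSet(Naturals0, Interval(-5/2, 5/18)))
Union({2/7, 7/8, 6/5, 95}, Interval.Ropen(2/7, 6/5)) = Union({95}, Interval(2/7, 6/5))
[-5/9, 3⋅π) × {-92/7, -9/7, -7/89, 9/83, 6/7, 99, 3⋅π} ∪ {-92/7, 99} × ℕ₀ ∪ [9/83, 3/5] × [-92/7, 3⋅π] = ({-92/7, 99} × ℕ₀) ∪ ([9/83, 3/5] × [-92/7, 3⋅π]) ∪ ([-5/9, 3⋅π) × {-92/7, -9/7, -7/89, 9/83, 6/7, 99, 3⋅π})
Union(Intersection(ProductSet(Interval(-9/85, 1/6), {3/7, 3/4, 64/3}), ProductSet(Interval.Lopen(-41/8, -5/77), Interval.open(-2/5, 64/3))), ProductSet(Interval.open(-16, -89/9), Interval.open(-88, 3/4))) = Union(ProductSet(Interval.open(-16, -89/9), Interval.open(-88, 3/4)), ProductSet(Interval(-9/85, -5/77), {3/7, 3/4}))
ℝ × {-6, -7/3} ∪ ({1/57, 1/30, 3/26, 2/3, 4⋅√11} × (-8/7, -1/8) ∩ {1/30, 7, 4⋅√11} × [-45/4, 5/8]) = (ℝ × {-6, -7/3}) ∪ ({1/30, 4⋅√11} × (-8/7, -1/8))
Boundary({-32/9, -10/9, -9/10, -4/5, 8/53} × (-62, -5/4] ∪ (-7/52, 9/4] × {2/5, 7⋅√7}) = ({-32/9, -10/9, -9/10, -4/5, 8/53} × [-62, -5/4]) ∪ ([-7/52, 9/4] × {2/5, 7⋅√7})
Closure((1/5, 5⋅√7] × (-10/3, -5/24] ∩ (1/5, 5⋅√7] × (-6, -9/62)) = ({1/5, 5⋅√7} × [-10/3, -5/24]) ∪ ([1/5, 5⋅√7] × {-10/3, -5/24}) ∪ ((1/5, 5⋅√7] × (-10/3, -5/24])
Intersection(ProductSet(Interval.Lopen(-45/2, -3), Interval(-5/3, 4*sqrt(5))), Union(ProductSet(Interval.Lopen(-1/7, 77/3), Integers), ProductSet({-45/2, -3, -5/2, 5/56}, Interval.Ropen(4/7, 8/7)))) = ProductSet({-3}, Interval.Ropen(4/7, 8/7))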